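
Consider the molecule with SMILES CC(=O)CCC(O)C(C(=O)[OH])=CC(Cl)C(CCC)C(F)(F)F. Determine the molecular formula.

C14H20ClF3O4

Walk through each heavy atom and fill implicit hydrogens from standard valence (C 4, N 3, O 2, S 2, halogen 1):
  atom 1: C, bond orders sum to 1 (valence 4) → 3 H
  atom 2: C, bond orders sum to 4 (valence 4) → 0 H
  atom 3: O, bond orders sum to 2 (valence 2) → 0 H
  atom 4: C, bond orders sum to 2 (valence 4) → 2 H
  atom 5: C, bond orders sum to 2 (valence 4) → 2 H
  atom 6: C, bond orders sum to 3 (valence 4) → 1 H
  atom 7: O, bond orders sum to 1 (valence 2) → 1 H
  atom 8: C, bond orders sum to 4 (valence 4) → 0 H
  atom 9: C, bond orders sum to 4 (valence 4) → 0 H
  atom 10: O, bond orders sum to 2 (valence 2) → 0 H
  atom 11: O with explicit H count 1
  atom 12: C, bond orders sum to 3 (valence 4) → 1 H
  atom 13: C, bond orders sum to 3 (valence 4) → 1 H
  atom 14: Cl (halogen, monovalent) → 0 H
  atom 15: C, bond orders sum to 3 (valence 4) → 1 H
  atom 16: C, bond orders sum to 2 (valence 4) → 2 H
  atom 17: C, bond orders sum to 2 (valence 4) → 2 H
  atom 18: C, bond orders sum to 1 (valence 4) → 3 H
  atom 19: C, bond orders sum to 4 (valence 4) → 0 H
  atom 20: F (halogen, monovalent) → 0 H
  atom 21: F (halogen, monovalent) → 0 H
  atom 22: F (halogen, monovalent) → 0 H
Totals → C:14, H:20, Cl:1, F:3, O:4.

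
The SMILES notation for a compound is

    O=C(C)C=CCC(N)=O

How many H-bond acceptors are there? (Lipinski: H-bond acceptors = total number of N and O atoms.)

N atoms: 1; O atoms: 2.
Lipinski HBA = 1 + 2 = 3.

3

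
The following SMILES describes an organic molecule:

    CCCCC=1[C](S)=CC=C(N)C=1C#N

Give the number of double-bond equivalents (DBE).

6

Degree of unsaturation = (number of rings) + (number of π bonds).
Ring closures in the SMILES: 1.
π bonds: 3 double bonds (each 1 DoU), 1 triple bond (each 2 DoU) → 5 DoU from unsaturation.
Total DoU = 1 + 5 = 6.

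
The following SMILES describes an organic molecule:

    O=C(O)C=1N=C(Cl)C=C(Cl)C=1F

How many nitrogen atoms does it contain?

1

Scan the SMILES for N atoms (remember two-letter symbols like Cl and Br are single atoms).
Nitrogen count: 1.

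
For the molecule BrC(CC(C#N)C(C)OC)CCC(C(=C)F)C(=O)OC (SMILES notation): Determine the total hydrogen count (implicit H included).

Walk through each heavy atom and fill implicit hydrogens from standard valence (C 4, N 3, O 2, S 2, halogen 1):
  atom 1: Br (halogen, monovalent) → 0 H
  atom 2: C, bond orders sum to 3 (valence 4) → 1 H
  atom 3: C, bond orders sum to 2 (valence 4) → 2 H
  atom 4: C, bond orders sum to 3 (valence 4) → 1 H
  atom 5: C, bond orders sum to 4 (valence 4) → 0 H
  atom 6: N, bond orders sum to 3 (valence 3) → 0 H
  atom 7: C, bond orders sum to 3 (valence 4) → 1 H
  atom 8: C, bond orders sum to 1 (valence 4) → 3 H
  atom 9: O, bond orders sum to 2 (valence 2) → 0 H
  atom 10: C, bond orders sum to 1 (valence 4) → 3 H
  atom 11: C, bond orders sum to 2 (valence 4) → 2 H
  atom 12: C, bond orders sum to 2 (valence 4) → 2 H
  atom 13: C, bond orders sum to 3 (valence 4) → 1 H
  atom 14: C, bond orders sum to 4 (valence 4) → 0 H
  atom 15: C, bond orders sum to 2 (valence 4) → 2 H
  atom 16: F (halogen, monovalent) → 0 H
  atom 17: C, bond orders sum to 4 (valence 4) → 0 H
  atom 18: O, bond orders sum to 2 (valence 2) → 0 H
  atom 19: O, bond orders sum to 2 (valence 2) → 0 H
  atom 20: C, bond orders sum to 1 (valence 4) → 3 H
Total hydrogens: 21.

21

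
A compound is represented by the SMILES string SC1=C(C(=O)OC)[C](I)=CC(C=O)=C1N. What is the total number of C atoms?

Count every carbon token in the SMILES (each C, including those in ring-closure positions and inside branches).
Carbon count: 9.

9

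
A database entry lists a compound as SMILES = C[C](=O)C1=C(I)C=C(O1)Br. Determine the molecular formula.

C6H4BrIO2

Walk through each heavy atom and fill implicit hydrogens from standard valence (C 4, N 3, O 2, S 2, halogen 1):
  atom 1: C, bond orders sum to 1 (valence 4) → 3 H
  atom 2: C with explicit H count 0
  atom 3: O, bond orders sum to 2 (valence 2) → 0 H
  atom 4: C, bond orders sum to 4 (valence 4) → 0 H
  atom 5: C, bond orders sum to 4 (valence 4) → 0 H
  atom 6: I (halogen, monovalent) → 0 H
  atom 7: C, bond orders sum to 3 (valence 4) → 1 H
  atom 8: C, bond orders sum to 4 (valence 4) → 0 H
  atom 9: O, bond orders sum to 2 (valence 2) → 0 H
  atom 10: Br (halogen, monovalent) → 0 H
Totals → C:6, H:4, Br:1, I:1, O:2.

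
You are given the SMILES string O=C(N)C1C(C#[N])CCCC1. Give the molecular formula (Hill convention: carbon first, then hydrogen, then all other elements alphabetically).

Walk through each heavy atom and fill implicit hydrogens from standard valence (C 4, N 3, O 2, S 2, halogen 1):
  atom 1: O, bond orders sum to 2 (valence 2) → 0 H
  atom 2: C, bond orders sum to 4 (valence 4) → 0 H
  atom 3: N, bond orders sum to 1 (valence 3) → 2 H
  atom 4: C, bond orders sum to 3 (valence 4) → 1 H
  atom 5: C, bond orders sum to 3 (valence 4) → 1 H
  atom 6: C, bond orders sum to 4 (valence 4) → 0 H
  atom 7: N with explicit H count 0
  atom 8: C, bond orders sum to 2 (valence 4) → 2 H
  atom 9: C, bond orders sum to 2 (valence 4) → 2 H
  atom 10: C, bond orders sum to 2 (valence 4) → 2 H
  atom 11: C, bond orders sum to 2 (valence 4) → 2 H
Totals → C:8, H:12, N:2, O:1.

C8H12N2O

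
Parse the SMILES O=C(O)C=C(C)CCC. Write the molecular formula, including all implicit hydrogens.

C7H12O2

Walk through each heavy atom and fill implicit hydrogens from standard valence (C 4, N 3, O 2, S 2, halogen 1):
  atom 1: O, bond orders sum to 2 (valence 2) → 0 H
  atom 2: C, bond orders sum to 4 (valence 4) → 0 H
  atom 3: O, bond orders sum to 1 (valence 2) → 1 H
  atom 4: C, bond orders sum to 3 (valence 4) → 1 H
  atom 5: C, bond orders sum to 4 (valence 4) → 0 H
  atom 6: C, bond orders sum to 1 (valence 4) → 3 H
  atom 7: C, bond orders sum to 2 (valence 4) → 2 H
  atom 8: C, bond orders sum to 2 (valence 4) → 2 H
  atom 9: C, bond orders sum to 1 (valence 4) → 3 H
Totals → C:7, H:12, O:2.
In Hill order: C7H12O2.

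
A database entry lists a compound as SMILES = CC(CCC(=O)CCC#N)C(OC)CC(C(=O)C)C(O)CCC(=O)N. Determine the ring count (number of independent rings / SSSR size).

In SMILES, each pair of matching ring-closure digits denotes one ring-closing bond; the number of such bonds equals the number of independent rings.
Ring-closure bonds here: 0.

0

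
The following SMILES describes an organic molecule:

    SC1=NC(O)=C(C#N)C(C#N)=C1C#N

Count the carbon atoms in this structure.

Count every carbon token in the SMILES (each C, including those in ring-closure positions and inside branches).
Carbon count: 8.

8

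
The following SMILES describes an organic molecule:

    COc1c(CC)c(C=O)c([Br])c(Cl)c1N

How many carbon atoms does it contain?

10

Count every carbon token in the SMILES (each C, including those in ring-closure positions and inside branches).
Carbon count: 10.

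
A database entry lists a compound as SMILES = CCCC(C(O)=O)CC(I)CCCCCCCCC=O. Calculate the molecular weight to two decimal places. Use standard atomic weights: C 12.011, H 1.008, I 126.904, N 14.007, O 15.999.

First, the molecular formula is C16H29IO3 (counting implicit H from valence).
  C: 16 × 12.011 = 192.176
  H: 29 × 1.008 = 29.232
  I: 1 × 126.904 = 126.904
  O: 3 × 15.999 = 47.997
Sum: 16×12.011 + 29×1.008 + 1×126.904 + 3×15.999 = 396.309 → 396.31 g/mol.

396.31 g/mol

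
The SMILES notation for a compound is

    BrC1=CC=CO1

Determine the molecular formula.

Walk through each heavy atom and fill implicit hydrogens from standard valence (C 4, N 3, O 2, S 2, halogen 1):
  atom 1: Br (halogen, monovalent) → 0 H
  atom 2: C, bond orders sum to 4 (valence 4) → 0 H
  atom 3: C, bond orders sum to 3 (valence 4) → 1 H
  atom 4: C, bond orders sum to 3 (valence 4) → 1 H
  atom 5: C, bond orders sum to 3 (valence 4) → 1 H
  atom 6: O, bond orders sum to 2 (valence 2) → 0 H
Totals → C:4, H:3, Br:1, O:1.

C4H3BrO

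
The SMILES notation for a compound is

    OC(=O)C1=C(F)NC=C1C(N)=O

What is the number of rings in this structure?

In SMILES, each pair of matching ring-closure digits denotes one ring-closing bond; the number of such bonds equals the number of independent rings.
Ring-closure bonds here: 1.

1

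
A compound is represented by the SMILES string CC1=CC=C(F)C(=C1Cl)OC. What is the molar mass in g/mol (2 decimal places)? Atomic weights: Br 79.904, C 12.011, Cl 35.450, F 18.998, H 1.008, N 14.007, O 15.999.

174.60 g/mol

First, the molecular formula is C8H8ClFO (counting implicit H from valence).
  C: 8 × 12.011 = 96.088
  Cl: 1 × 35.450 = 35.450
  F: 1 × 18.998 = 18.998
  H: 8 × 1.008 = 8.064
  O: 1 × 15.999 = 15.999
Sum: 8×12.011 + 1×35.450 + 1×18.998 + 8×1.008 + 1×15.999 = 174.599 → 174.60 g/mol.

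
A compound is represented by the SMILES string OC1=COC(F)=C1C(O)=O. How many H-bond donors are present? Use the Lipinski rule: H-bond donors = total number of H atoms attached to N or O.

Donors: find every N or O and count the H atoms it carries.
  atom 1 (O): bond orders sum to 1 → 1 H
  atom 4 (O): bond orders sum to 2 → 0 H
  atom 9 (O): bond orders sum to 1 → 1 H
  atom 10 (O): bond orders sum to 2 → 0 H
Lipinski HBD = 2.

2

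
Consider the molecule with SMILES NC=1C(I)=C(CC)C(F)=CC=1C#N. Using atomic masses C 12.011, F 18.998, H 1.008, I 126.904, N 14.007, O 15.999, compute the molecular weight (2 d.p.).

First, the molecular formula is C9H8FIN2 (counting implicit H from valence).
  C: 9 × 12.011 = 108.099
  F: 1 × 18.998 = 18.998
  H: 8 × 1.008 = 8.064
  I: 1 × 126.904 = 126.904
  N: 2 × 14.007 = 28.014
Sum: 9×12.011 + 1×18.998 + 8×1.008 + 1×126.904 + 2×14.007 = 290.079 → 290.08 g/mol.

290.08 g/mol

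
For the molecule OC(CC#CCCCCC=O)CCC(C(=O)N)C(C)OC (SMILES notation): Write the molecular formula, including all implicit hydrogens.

C16H27NO4

Walk through each heavy atom and fill implicit hydrogens from standard valence (C 4, N 3, O 2, S 2, halogen 1):
  atom 1: O, bond orders sum to 1 (valence 2) → 1 H
  atom 2: C, bond orders sum to 3 (valence 4) → 1 H
  atom 3: C, bond orders sum to 2 (valence 4) → 2 H
  atom 4: C, bond orders sum to 4 (valence 4) → 0 H
  atom 5: C, bond orders sum to 4 (valence 4) → 0 H
  atom 6: C, bond orders sum to 2 (valence 4) → 2 H
  atom 7: C, bond orders sum to 2 (valence 4) → 2 H
  atom 8: C, bond orders sum to 2 (valence 4) → 2 H
  atom 9: C, bond orders sum to 2 (valence 4) → 2 H
  atom 10: C, bond orders sum to 3 (valence 4) → 1 H
  atom 11: O, bond orders sum to 2 (valence 2) → 0 H
  atom 12: C, bond orders sum to 2 (valence 4) → 2 H
  atom 13: C, bond orders sum to 2 (valence 4) → 2 H
  atom 14: C, bond orders sum to 3 (valence 4) → 1 H
  atom 15: C, bond orders sum to 4 (valence 4) → 0 H
  atom 16: O, bond orders sum to 2 (valence 2) → 0 H
  atom 17: N, bond orders sum to 1 (valence 3) → 2 H
  atom 18: C, bond orders sum to 3 (valence 4) → 1 H
  atom 19: C, bond orders sum to 1 (valence 4) → 3 H
  atom 20: O, bond orders sum to 2 (valence 2) → 0 H
  atom 21: C, bond orders sum to 1 (valence 4) → 3 H
Totals → C:16, H:27, N:1, O:4.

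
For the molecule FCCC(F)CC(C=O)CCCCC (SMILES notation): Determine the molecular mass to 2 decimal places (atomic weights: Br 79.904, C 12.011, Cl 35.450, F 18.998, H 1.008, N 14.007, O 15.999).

206.28 g/mol

First, the molecular formula is C11H20F2O (counting implicit H from valence).
  C: 11 × 12.011 = 132.121
  F: 2 × 18.998 = 37.996
  H: 20 × 1.008 = 20.160
  O: 1 × 15.999 = 15.999
Sum: 11×12.011 + 2×18.998 + 20×1.008 + 1×15.999 = 206.276 → 206.28 g/mol.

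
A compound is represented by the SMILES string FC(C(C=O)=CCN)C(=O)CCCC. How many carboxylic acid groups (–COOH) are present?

0

Scan the SMILES for the carboxylic acid motif — none present.
Groups that are present: 1 aldehyde, 1 alkene, 1 ketone, 1 primary amine.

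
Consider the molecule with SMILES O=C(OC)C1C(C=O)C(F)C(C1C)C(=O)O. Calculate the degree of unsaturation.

Molecular formula: C10H13FO5.
DoU = (2C + 2 + N − H − X) / 2, where X is the halogen count and O/S are ignored.
    = (2·10 + 2 + 0 − 13 − 1) / 2 = 8 / 2 = 4.

4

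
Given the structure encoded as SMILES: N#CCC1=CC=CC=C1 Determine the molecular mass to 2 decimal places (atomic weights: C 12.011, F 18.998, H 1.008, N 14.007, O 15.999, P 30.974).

First, the molecular formula is C8H7N (counting implicit H from valence).
  C: 8 × 12.011 = 96.088
  H: 7 × 1.008 = 7.056
  N: 1 × 14.007 = 14.007
Sum: 8×12.011 + 7×1.008 + 1×14.007 = 117.151 → 117.15 g/mol.

117.15 g/mol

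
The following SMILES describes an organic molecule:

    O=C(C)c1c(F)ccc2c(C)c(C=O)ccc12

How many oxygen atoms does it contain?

Scan the SMILES for O atoms (remember two-letter symbols like Cl and Br are single atoms).
Oxygen count: 2.

2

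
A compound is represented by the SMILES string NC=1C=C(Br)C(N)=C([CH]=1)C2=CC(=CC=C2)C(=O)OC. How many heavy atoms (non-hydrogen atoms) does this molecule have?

Every atom symbol written in the SMILES (organic subset) is one heavy atom; implicit H are not written.
Heavy atoms by element → Br:1, C:14, N:2, O:2.
Total: 19.

19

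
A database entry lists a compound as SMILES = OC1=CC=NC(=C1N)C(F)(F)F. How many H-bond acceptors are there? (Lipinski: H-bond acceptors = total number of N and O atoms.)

3

N atoms: 2; O atoms: 1.
Lipinski HBA = 2 + 1 = 3.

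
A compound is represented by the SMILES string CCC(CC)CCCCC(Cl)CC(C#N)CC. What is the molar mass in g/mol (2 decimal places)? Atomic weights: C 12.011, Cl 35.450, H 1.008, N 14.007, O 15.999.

257.85 g/mol

First, the molecular formula is C15H28ClN (counting implicit H from valence).
  C: 15 × 12.011 = 180.165
  Cl: 1 × 35.450 = 35.450
  H: 28 × 1.008 = 28.224
  N: 1 × 14.007 = 14.007
Sum: 15×12.011 + 1×35.450 + 28×1.008 + 1×14.007 = 257.846 → 257.85 g/mol.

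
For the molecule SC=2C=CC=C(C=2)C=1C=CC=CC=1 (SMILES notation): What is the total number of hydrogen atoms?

10

Walk through each heavy atom and fill implicit hydrogens from standard valence (C 4, N 3, O 2, S 2, halogen 1):
  atom 1: S, bond orders sum to 1 (valence 2) → 1 H
  atom 2: C, bond orders sum to 4 (valence 4) → 0 H
  atom 3: C, bond orders sum to 3 (valence 4) → 1 H
  atom 4: C, bond orders sum to 3 (valence 4) → 1 H
  atom 5: C, bond orders sum to 3 (valence 4) → 1 H
  atom 6: C, bond orders sum to 4 (valence 4) → 0 H
  atom 7: C, bond orders sum to 3 (valence 4) → 1 H
  atom 8: C, bond orders sum to 4 (valence 4) → 0 H
  atom 9: C, bond orders sum to 3 (valence 4) → 1 H
  atom 10: C, bond orders sum to 3 (valence 4) → 1 H
  atom 11: C, bond orders sum to 3 (valence 4) → 1 H
  atom 12: C, bond orders sum to 3 (valence 4) → 1 H
  atom 13: C, bond orders sum to 3 (valence 4) → 1 H
Total hydrogens: 10.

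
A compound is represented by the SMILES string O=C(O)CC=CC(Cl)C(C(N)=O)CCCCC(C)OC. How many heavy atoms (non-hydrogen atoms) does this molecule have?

20

Every atom symbol written in the SMILES (organic subset) is one heavy atom; implicit H are not written.
Heavy atoms by element → C:14, Cl:1, N:1, O:4.
Total: 20.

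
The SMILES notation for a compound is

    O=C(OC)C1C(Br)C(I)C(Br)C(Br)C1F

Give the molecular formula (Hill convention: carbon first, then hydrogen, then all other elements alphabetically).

Walk through each heavy atom and fill implicit hydrogens from standard valence (C 4, N 3, O 2, S 2, halogen 1):
  atom 1: O, bond orders sum to 2 (valence 2) → 0 H
  atom 2: C, bond orders sum to 4 (valence 4) → 0 H
  atom 3: O, bond orders sum to 2 (valence 2) → 0 H
  atom 4: C, bond orders sum to 1 (valence 4) → 3 H
  atom 5: C, bond orders sum to 3 (valence 4) → 1 H
  atom 6: C, bond orders sum to 3 (valence 4) → 1 H
  atom 7: Br (halogen, monovalent) → 0 H
  atom 8: C, bond orders sum to 3 (valence 4) → 1 H
  atom 9: I (halogen, monovalent) → 0 H
  atom 10: C, bond orders sum to 3 (valence 4) → 1 H
  atom 11: Br (halogen, monovalent) → 0 H
  atom 12: C, bond orders sum to 3 (valence 4) → 1 H
  atom 13: Br (halogen, monovalent) → 0 H
  atom 14: C, bond orders sum to 3 (valence 4) → 1 H
  atom 15: F (halogen, monovalent) → 0 H
Totals → C:8, H:9, Br:3, F:1, I:1, O:2.
In Hill order: C8H9Br3FIO2.

C8H9Br3FIO2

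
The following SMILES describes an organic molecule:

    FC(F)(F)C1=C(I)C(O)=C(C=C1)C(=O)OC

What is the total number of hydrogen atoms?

6

Walk through each heavy atom and fill implicit hydrogens from standard valence (C 4, N 3, O 2, S 2, halogen 1):
  atom 1: F (halogen, monovalent) → 0 H
  atom 2: C, bond orders sum to 4 (valence 4) → 0 H
  atom 3: F (halogen, monovalent) → 0 H
  atom 4: F (halogen, monovalent) → 0 H
  atom 5: C, bond orders sum to 4 (valence 4) → 0 H
  atom 6: C, bond orders sum to 4 (valence 4) → 0 H
  atom 7: I (halogen, monovalent) → 0 H
  atom 8: C, bond orders sum to 4 (valence 4) → 0 H
  atom 9: O, bond orders sum to 1 (valence 2) → 1 H
  atom 10: C, bond orders sum to 4 (valence 4) → 0 H
  atom 11: C, bond orders sum to 3 (valence 4) → 1 H
  atom 12: C, bond orders sum to 3 (valence 4) → 1 H
  atom 13: C, bond orders sum to 4 (valence 4) → 0 H
  atom 14: O, bond orders sum to 2 (valence 2) → 0 H
  atom 15: O, bond orders sum to 2 (valence 2) → 0 H
  atom 16: C, bond orders sum to 1 (valence 4) → 3 H
Total hydrogens: 6.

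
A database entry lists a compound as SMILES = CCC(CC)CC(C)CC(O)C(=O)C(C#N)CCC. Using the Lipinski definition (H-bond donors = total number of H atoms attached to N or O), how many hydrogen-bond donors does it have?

Donors: find every N or O and count the H atoms it carries.
  atom 11 (O): bond orders sum to 1 → 1 H
  atom 13 (O): bond orders sum to 2 → 0 H
  atom 16 (N): bond orders sum to 3 → 0 H
Lipinski HBD = 1.

1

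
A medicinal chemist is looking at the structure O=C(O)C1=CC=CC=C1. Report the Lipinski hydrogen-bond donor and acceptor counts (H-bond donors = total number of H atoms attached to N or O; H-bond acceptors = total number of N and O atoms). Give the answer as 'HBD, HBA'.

1, 2

Donors: find every N or O and count the H atoms it carries.
  atom 1 (O): bond orders sum to 2 → 0 H
  atom 3 (O): bond orders sum to 1 → 1 H
Lipinski HBD = 1.
Acceptors: N atoms = 0, O atoms = 2 → HBA = 2.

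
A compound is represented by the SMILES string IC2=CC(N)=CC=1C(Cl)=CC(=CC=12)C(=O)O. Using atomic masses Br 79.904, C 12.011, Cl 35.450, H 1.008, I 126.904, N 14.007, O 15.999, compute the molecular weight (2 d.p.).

First, the molecular formula is C11H7ClINO2 (counting implicit H from valence).
  C: 11 × 12.011 = 132.121
  Cl: 1 × 35.450 = 35.450
  H: 7 × 1.008 = 7.056
  I: 1 × 126.904 = 126.904
  N: 1 × 14.007 = 14.007
  O: 2 × 15.999 = 31.998
Sum: 11×12.011 + 1×35.450 + 7×1.008 + 1×126.904 + 1×14.007 + 2×15.999 = 347.536 → 347.54 g/mol.

347.54 g/mol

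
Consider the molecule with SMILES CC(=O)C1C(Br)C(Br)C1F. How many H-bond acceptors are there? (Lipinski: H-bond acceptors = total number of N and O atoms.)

1

N atoms: 0; O atoms: 1.
Lipinski HBA = 0 + 1 = 1.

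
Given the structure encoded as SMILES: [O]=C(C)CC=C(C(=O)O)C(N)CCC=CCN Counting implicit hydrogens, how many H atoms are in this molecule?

Walk through each heavy atom and fill implicit hydrogens from standard valence (C 4, N 3, O 2, S 2, halogen 1):
  atom 1: O with explicit H count 0
  atom 2: C, bond orders sum to 4 (valence 4) → 0 H
  atom 3: C, bond orders sum to 1 (valence 4) → 3 H
  atom 4: C, bond orders sum to 2 (valence 4) → 2 H
  atom 5: C, bond orders sum to 3 (valence 4) → 1 H
  atom 6: C, bond orders sum to 4 (valence 4) → 0 H
  atom 7: C, bond orders sum to 4 (valence 4) → 0 H
  atom 8: O, bond orders sum to 2 (valence 2) → 0 H
  atom 9: O, bond orders sum to 1 (valence 2) → 1 H
  atom 10: C, bond orders sum to 3 (valence 4) → 1 H
  atom 11: N, bond orders sum to 1 (valence 3) → 2 H
  atom 12: C, bond orders sum to 2 (valence 4) → 2 H
  atom 13: C, bond orders sum to 2 (valence 4) → 2 H
  atom 14: C, bond orders sum to 3 (valence 4) → 1 H
  atom 15: C, bond orders sum to 3 (valence 4) → 1 H
  atom 16: C, bond orders sum to 2 (valence 4) → 2 H
  atom 17: N, bond orders sum to 1 (valence 3) → 2 H
Total hydrogens: 20.

20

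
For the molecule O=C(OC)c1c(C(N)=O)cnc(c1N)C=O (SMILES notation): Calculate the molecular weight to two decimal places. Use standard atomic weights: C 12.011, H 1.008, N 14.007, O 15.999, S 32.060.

First, the molecular formula is C9H9N3O4 (counting implicit H from valence).
  C: 9 × 12.011 = 108.099
  H: 9 × 1.008 = 9.072
  N: 3 × 14.007 = 42.021
  O: 4 × 15.999 = 63.996
Sum: 9×12.011 + 9×1.008 + 3×14.007 + 4×15.999 = 223.188 → 223.19 g/mol.

223.19 g/mol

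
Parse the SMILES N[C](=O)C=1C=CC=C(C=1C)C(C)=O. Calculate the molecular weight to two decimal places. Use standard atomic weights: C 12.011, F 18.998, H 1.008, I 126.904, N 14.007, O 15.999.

177.20 g/mol

First, the molecular formula is C10H11NO2 (counting implicit H from valence).
  C: 10 × 12.011 = 120.110
  H: 11 × 1.008 = 11.088
  N: 1 × 14.007 = 14.007
  O: 2 × 15.999 = 31.998
Sum: 10×12.011 + 11×1.008 + 1×14.007 + 2×15.999 = 177.203 → 177.20 g/mol.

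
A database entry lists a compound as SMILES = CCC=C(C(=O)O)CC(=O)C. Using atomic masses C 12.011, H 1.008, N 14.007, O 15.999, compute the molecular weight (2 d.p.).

156.18 g/mol

First, the molecular formula is C8H12O3 (counting implicit H from valence).
  C: 8 × 12.011 = 96.088
  H: 12 × 1.008 = 12.096
  O: 3 × 15.999 = 47.997
Sum: 8×12.011 + 12×1.008 + 3×15.999 = 156.181 → 156.18 g/mol.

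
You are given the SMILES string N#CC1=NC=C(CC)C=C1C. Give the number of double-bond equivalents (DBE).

6

Degree of unsaturation = (number of rings) + (number of π bonds).
Ring closures in the SMILES: 1.
π bonds: 3 double bonds (each 1 DoU), 1 triple bond (each 2 DoU) → 5 DoU from unsaturation.
Total DoU = 1 + 5 = 6.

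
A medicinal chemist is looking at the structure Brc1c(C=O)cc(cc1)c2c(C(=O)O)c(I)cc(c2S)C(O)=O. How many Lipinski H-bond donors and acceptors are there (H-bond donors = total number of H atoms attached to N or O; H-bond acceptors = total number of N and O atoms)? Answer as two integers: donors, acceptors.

2, 5

Donors: find every N or O and count the H atoms it carries.
  atom 5 (O): bond orders sum to 2 → 0 H
  atom 13 (O): bond orders sum to 2 → 0 H
  atom 14 (O): bond orders sum to 1 → 1 H
  atom 22 (O): bond orders sum to 1 → 1 H
  atom 23 (O): bond orders sum to 2 → 0 H
Lipinski HBD = 2.
Acceptors: N atoms = 0, O atoms = 5 → HBA = 5.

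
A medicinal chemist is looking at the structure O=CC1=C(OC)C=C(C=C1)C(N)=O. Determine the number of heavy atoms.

13

Every atom symbol written in the SMILES (organic subset) is one heavy atom; implicit H are not written.
Heavy atoms by element → C:9, N:1, O:3.
Total: 13.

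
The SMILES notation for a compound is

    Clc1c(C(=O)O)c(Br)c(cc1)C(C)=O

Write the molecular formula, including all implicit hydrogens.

C9H6BrClO3

Walk through each heavy atom and fill implicit hydrogens from standard valence (C 4, N 3, O 2, S 2, halogen 1); for lowercase aromatic atoms, an aromatic c carries 1 H when it has two neighbours and 0 H with three, and aromatic n carries 0 H:
  atom 1: Cl (halogen, monovalent) → 0 H
  atom 2: aromatic c, 3 neighbours → 0 H
  atom 3: aromatic c, 3 neighbours → 0 H
  atom 4: C, bond orders sum to 4 (valence 4) → 0 H
  atom 5: O, bond orders sum to 2 (valence 2) → 0 H
  atom 6: O, bond orders sum to 1 (valence 2) → 1 H
  atom 7: aromatic c, 3 neighbours → 0 H
  atom 8: Br (halogen, monovalent) → 0 H
  atom 9: aromatic c, 3 neighbours → 0 H
  atom 10: aromatic c, 2 neighbours → 1 H
  atom 11: aromatic c, 2 neighbours → 1 H
  atom 12: C, bond orders sum to 4 (valence 4) → 0 H
  atom 13: C, bond orders sum to 1 (valence 4) → 3 H
  atom 14: O, bond orders sum to 2 (valence 2) → 0 H
Totals → C:9, H:6, Br:1, Cl:1, O:3.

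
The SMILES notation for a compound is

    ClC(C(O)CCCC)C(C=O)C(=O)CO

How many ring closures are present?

0

In SMILES, each pair of matching ring-closure digits denotes one ring-closing bond; the number of such bonds equals the number of independent rings.
Ring-closure bonds here: 0.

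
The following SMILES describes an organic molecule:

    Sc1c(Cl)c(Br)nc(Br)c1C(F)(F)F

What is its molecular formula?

C6HBr2ClF3NS

Walk through each heavy atom and fill implicit hydrogens from standard valence (C 4, N 3, O 2, S 2, halogen 1); for lowercase aromatic atoms, an aromatic c carries 1 H when it has two neighbours and 0 H with three, and aromatic n carries 0 H:
  atom 1: S, bond orders sum to 1 (valence 2) → 1 H
  atom 2: aromatic c, 3 neighbours → 0 H
  atom 3: aromatic c, 3 neighbours → 0 H
  atom 4: Cl (halogen, monovalent) → 0 H
  atom 5: aromatic c, 3 neighbours → 0 H
  atom 6: Br (halogen, monovalent) → 0 H
  atom 7: aromatic n, 2 neighbours → 0 H
  atom 8: aromatic c, 3 neighbours → 0 H
  atom 9: Br (halogen, monovalent) → 0 H
  atom 10: aromatic c, 3 neighbours → 0 H
  atom 11: C, bond orders sum to 4 (valence 4) → 0 H
  atom 12: F (halogen, monovalent) → 0 H
  atom 13: F (halogen, monovalent) → 0 H
  atom 14: F (halogen, monovalent) → 0 H
Totals → C:6, H:1, Br:2, Cl:1, F:3, N:1, S:1.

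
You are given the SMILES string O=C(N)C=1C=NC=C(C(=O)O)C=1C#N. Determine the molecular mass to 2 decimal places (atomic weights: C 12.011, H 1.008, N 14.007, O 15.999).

First, the molecular formula is C8H5N3O3 (counting implicit H from valence).
  C: 8 × 12.011 = 96.088
  H: 5 × 1.008 = 5.040
  N: 3 × 14.007 = 42.021
  O: 3 × 15.999 = 47.997
Sum: 8×12.011 + 5×1.008 + 3×14.007 + 3×15.999 = 191.146 → 191.15 g/mol.

191.15 g/mol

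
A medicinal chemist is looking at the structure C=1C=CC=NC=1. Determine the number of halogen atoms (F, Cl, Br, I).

Scan the SMILES for the halogen motif — none present.

0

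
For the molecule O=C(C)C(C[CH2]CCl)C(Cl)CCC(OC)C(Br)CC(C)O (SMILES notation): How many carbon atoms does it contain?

15

Count every carbon token in the SMILES (each C, including those in ring-closure positions and inside branches).
Carbon count: 15.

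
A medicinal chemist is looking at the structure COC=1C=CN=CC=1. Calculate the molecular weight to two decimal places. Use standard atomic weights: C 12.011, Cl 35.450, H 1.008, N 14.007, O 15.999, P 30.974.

109.13 g/mol

First, the molecular formula is C6H7NO (counting implicit H from valence).
  C: 6 × 12.011 = 72.066
  H: 7 × 1.008 = 7.056
  N: 1 × 14.007 = 14.007
  O: 1 × 15.999 = 15.999
Sum: 6×12.011 + 7×1.008 + 1×14.007 + 1×15.999 = 109.128 → 109.13 g/mol.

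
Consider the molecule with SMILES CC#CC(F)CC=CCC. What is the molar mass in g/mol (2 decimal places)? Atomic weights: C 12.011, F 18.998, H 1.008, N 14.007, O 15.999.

First, the molecular formula is C9H13F (counting implicit H from valence).
  C: 9 × 12.011 = 108.099
  F: 1 × 18.998 = 18.998
  H: 13 × 1.008 = 13.104
Sum: 9×12.011 + 1×18.998 + 13×1.008 = 140.201 → 140.20 g/mol.

140.20 g/mol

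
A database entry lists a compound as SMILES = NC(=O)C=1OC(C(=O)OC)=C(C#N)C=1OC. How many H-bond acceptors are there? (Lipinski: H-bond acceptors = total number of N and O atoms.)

7

N atoms: 2; O atoms: 5.
Lipinski HBA = 2 + 5 = 7.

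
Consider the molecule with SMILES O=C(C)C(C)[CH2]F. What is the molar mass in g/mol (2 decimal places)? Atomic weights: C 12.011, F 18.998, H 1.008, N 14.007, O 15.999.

104.12 g/mol

First, the molecular formula is C5H9FO (counting implicit H from valence).
  C: 5 × 12.011 = 60.055
  F: 1 × 18.998 = 18.998
  H: 9 × 1.008 = 9.072
  O: 1 × 15.999 = 15.999
Sum: 5×12.011 + 1×18.998 + 9×1.008 + 1×15.999 = 104.124 → 104.12 g/mol.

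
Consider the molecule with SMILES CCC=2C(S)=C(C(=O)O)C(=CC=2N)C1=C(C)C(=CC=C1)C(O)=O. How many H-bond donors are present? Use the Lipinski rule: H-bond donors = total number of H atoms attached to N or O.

4

Donors: find every N or O and count the H atoms it carries.
  atom 8 (O): bond orders sum to 2 → 0 H
  atom 9 (O): bond orders sum to 1 → 1 H
  atom 13 (N): bond orders sum to 1 → 2 H
  atom 22 (O): bond orders sum to 1 → 1 H
  atom 23 (O): bond orders sum to 2 → 0 H
Lipinski HBD = 4.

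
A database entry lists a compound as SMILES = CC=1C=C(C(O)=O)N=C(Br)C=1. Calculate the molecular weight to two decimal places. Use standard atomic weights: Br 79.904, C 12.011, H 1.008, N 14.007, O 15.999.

216.03 g/mol

First, the molecular formula is C7H6BrNO2 (counting implicit H from valence).
  Br: 1 × 79.904 = 79.904
  C: 7 × 12.011 = 84.077
  H: 6 × 1.008 = 6.048
  N: 1 × 14.007 = 14.007
  O: 2 × 15.999 = 31.998
Sum: 1×79.904 + 7×12.011 + 6×1.008 + 1×14.007 + 2×15.999 = 216.034 → 216.03 g/mol.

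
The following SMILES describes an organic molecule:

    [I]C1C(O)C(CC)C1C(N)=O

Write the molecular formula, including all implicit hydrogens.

C7H12INO2

Walk through each heavy atom and fill implicit hydrogens from standard valence (C 4, N 3, O 2, S 2, halogen 1):
  atom 1: I with explicit H count 0
  atom 2: C, bond orders sum to 3 (valence 4) → 1 H
  atom 3: C, bond orders sum to 3 (valence 4) → 1 H
  atom 4: O, bond orders sum to 1 (valence 2) → 1 H
  atom 5: C, bond orders sum to 3 (valence 4) → 1 H
  atom 6: C, bond orders sum to 2 (valence 4) → 2 H
  atom 7: C, bond orders sum to 1 (valence 4) → 3 H
  atom 8: C, bond orders sum to 3 (valence 4) → 1 H
  atom 9: C, bond orders sum to 4 (valence 4) → 0 H
  atom 10: N, bond orders sum to 1 (valence 3) → 2 H
  atom 11: O, bond orders sum to 2 (valence 2) → 0 H
Totals → C:7, H:12, I:1, N:1, O:2.
In Hill order: C7H12INO2.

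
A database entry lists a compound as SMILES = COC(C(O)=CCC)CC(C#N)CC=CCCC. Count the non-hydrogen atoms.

18

Every atom symbol written in the SMILES (organic subset) is one heavy atom; implicit H are not written.
Heavy atoms by element → C:15, N:1, O:2.
Total: 18.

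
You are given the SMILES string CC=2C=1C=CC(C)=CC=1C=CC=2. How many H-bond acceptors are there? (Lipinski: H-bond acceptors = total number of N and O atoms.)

N atoms: 0; O atoms: 0.
Lipinski HBA = 0 + 0 = 0.

0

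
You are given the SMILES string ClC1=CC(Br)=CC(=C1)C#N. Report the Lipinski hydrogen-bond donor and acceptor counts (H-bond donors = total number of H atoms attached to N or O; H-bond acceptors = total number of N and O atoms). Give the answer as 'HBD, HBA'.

Donors: find every N or O and count the H atoms it carries.
  atom 10 (N): bond orders sum to 3 → 0 H
Lipinski HBD = 0.
Acceptors: N atoms = 1, O atoms = 0 → HBA = 1.

0, 1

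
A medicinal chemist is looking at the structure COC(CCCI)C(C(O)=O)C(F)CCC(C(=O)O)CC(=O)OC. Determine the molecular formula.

C15H24FIO7

Walk through each heavy atom and fill implicit hydrogens from standard valence (C 4, N 3, O 2, S 2, halogen 1):
  atom 1: C, bond orders sum to 1 (valence 4) → 3 H
  atom 2: O, bond orders sum to 2 (valence 2) → 0 H
  atom 3: C, bond orders sum to 3 (valence 4) → 1 H
  atom 4: C, bond orders sum to 2 (valence 4) → 2 H
  atom 5: C, bond orders sum to 2 (valence 4) → 2 H
  atom 6: C, bond orders sum to 2 (valence 4) → 2 H
  atom 7: I (halogen, monovalent) → 0 H
  atom 8: C, bond orders sum to 3 (valence 4) → 1 H
  atom 9: C, bond orders sum to 4 (valence 4) → 0 H
  atom 10: O, bond orders sum to 1 (valence 2) → 1 H
  atom 11: O, bond orders sum to 2 (valence 2) → 0 H
  atom 12: C, bond orders sum to 3 (valence 4) → 1 H
  atom 13: F (halogen, monovalent) → 0 H
  atom 14: C, bond orders sum to 2 (valence 4) → 2 H
  atom 15: C, bond orders sum to 2 (valence 4) → 2 H
  atom 16: C, bond orders sum to 3 (valence 4) → 1 H
  atom 17: C, bond orders sum to 4 (valence 4) → 0 H
  atom 18: O, bond orders sum to 2 (valence 2) → 0 H
  atom 19: O, bond orders sum to 1 (valence 2) → 1 H
  atom 20: C, bond orders sum to 2 (valence 4) → 2 H
  atom 21: C, bond orders sum to 4 (valence 4) → 0 H
  atom 22: O, bond orders sum to 2 (valence 2) → 0 H
  atom 23: O, bond orders sum to 2 (valence 2) → 0 H
  atom 24: C, bond orders sum to 1 (valence 4) → 3 H
Totals → C:15, H:24, F:1, I:1, O:7.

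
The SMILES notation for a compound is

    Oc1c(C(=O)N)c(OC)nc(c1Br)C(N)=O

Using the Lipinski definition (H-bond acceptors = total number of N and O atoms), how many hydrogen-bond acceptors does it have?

N atoms: 3; O atoms: 4.
Lipinski HBA = 3 + 4 = 7.

7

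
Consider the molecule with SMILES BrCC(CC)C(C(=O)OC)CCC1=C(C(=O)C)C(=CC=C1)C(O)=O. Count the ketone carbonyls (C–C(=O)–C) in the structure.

1

The ketone motif appears at heavy-atom position 15 in the SMILES.
Other groups present: 1 carboxylic acid, 1 ester.
Ketone count: 1.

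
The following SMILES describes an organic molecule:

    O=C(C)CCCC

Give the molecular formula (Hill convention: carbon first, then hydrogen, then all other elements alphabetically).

C6H12O

Walk through each heavy atom and fill implicit hydrogens from standard valence (C 4, N 3, O 2, S 2, halogen 1):
  atom 1: O, bond orders sum to 2 (valence 2) → 0 H
  atom 2: C, bond orders sum to 4 (valence 4) → 0 H
  atom 3: C, bond orders sum to 1 (valence 4) → 3 H
  atom 4: C, bond orders sum to 2 (valence 4) → 2 H
  atom 5: C, bond orders sum to 2 (valence 4) → 2 H
  atom 6: C, bond orders sum to 2 (valence 4) → 2 H
  atom 7: C, bond orders sum to 1 (valence 4) → 3 H
Totals → C:6, H:12, O:1.
In Hill order: C6H12O.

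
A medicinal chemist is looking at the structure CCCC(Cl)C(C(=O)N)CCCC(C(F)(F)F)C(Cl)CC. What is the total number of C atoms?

14

Count every carbon token in the SMILES (each C, including those in ring-closure positions and inside branches).
Carbon count: 14.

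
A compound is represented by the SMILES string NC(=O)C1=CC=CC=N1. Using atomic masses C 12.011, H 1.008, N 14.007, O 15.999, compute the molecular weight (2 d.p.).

122.13 g/mol

First, the molecular formula is C6H6N2O (counting implicit H from valence).
  C: 6 × 12.011 = 72.066
  H: 6 × 1.008 = 6.048
  N: 2 × 14.007 = 28.014
  O: 1 × 15.999 = 15.999
Sum: 6×12.011 + 6×1.008 + 2×14.007 + 1×15.999 = 122.127 → 122.13 g/mol.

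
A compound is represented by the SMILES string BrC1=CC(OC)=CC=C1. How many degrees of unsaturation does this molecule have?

Degree of unsaturation = (number of rings) + (number of π bonds).
Ring closures in the SMILES: 1.
π bonds: 3 double bonds (each 1 DoU) → 3 DoU from unsaturation.
Total DoU = 1 + 3 = 4.

4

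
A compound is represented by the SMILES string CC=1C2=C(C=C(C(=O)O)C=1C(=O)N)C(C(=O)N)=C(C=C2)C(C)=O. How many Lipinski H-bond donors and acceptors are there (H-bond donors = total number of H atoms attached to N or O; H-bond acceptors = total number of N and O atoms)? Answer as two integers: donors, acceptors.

5, 7

Donors: find every N or O and count the H atoms it carries.
  atom 8 (O): bond orders sum to 2 → 0 H
  atom 9 (O): bond orders sum to 1 → 1 H
  atom 12 (O): bond orders sum to 2 → 0 H
  atom 13 (N): bond orders sum to 1 → 2 H
  atom 16 (O): bond orders sum to 2 → 0 H
  atom 17 (N): bond orders sum to 1 → 2 H
  atom 23 (O): bond orders sum to 2 → 0 H
Lipinski HBD = 5.
Acceptors: N atoms = 2, O atoms = 5 → HBA = 7.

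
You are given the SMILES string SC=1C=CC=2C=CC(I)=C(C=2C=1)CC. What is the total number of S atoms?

Scan the SMILES for S atoms (remember two-letter symbols like Cl and Br are single atoms).
Sulfur count: 1.

1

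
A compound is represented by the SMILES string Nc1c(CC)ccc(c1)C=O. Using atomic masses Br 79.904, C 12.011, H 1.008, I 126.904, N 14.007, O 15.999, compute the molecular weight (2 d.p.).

149.19 g/mol

First, the molecular formula is C9H11NO (counting implicit H from valence).
  C: 9 × 12.011 = 108.099
  H: 11 × 1.008 = 11.088
  N: 1 × 14.007 = 14.007
  O: 1 × 15.999 = 15.999
Sum: 9×12.011 + 11×1.008 + 1×14.007 + 1×15.999 = 149.193 → 149.19 g/mol.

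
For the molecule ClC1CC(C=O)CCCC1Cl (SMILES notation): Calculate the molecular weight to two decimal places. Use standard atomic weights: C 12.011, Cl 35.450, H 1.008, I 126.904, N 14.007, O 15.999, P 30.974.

First, the molecular formula is C8H12Cl2O (counting implicit H from valence).
  C: 8 × 12.011 = 96.088
  Cl: 2 × 35.450 = 70.900
  H: 12 × 1.008 = 12.096
  O: 1 × 15.999 = 15.999
Sum: 8×12.011 + 2×35.450 + 12×1.008 + 1×15.999 = 195.083 → 195.08 g/mol.

195.08 g/mol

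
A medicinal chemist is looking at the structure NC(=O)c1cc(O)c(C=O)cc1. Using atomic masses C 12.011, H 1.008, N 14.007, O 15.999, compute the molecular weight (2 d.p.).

165.15 g/mol

First, the molecular formula is C8H7NO3 (counting implicit H from valence).
  C: 8 × 12.011 = 96.088
  H: 7 × 1.008 = 7.056
  N: 1 × 14.007 = 14.007
  O: 3 × 15.999 = 47.997
Sum: 8×12.011 + 7×1.008 + 1×14.007 + 3×15.999 = 165.148 → 165.15 g/mol.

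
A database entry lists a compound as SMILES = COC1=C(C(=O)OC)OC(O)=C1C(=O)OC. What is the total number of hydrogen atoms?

Walk through each heavy atom and fill implicit hydrogens from standard valence (C 4, N 3, O 2, S 2, halogen 1):
  atom 1: C, bond orders sum to 1 (valence 4) → 3 H
  atom 2: O, bond orders sum to 2 (valence 2) → 0 H
  atom 3: C, bond orders sum to 4 (valence 4) → 0 H
  atom 4: C, bond orders sum to 4 (valence 4) → 0 H
  atom 5: C, bond orders sum to 4 (valence 4) → 0 H
  atom 6: O, bond orders sum to 2 (valence 2) → 0 H
  atom 7: O, bond orders sum to 2 (valence 2) → 0 H
  atom 8: C, bond orders sum to 1 (valence 4) → 3 H
  atom 9: O, bond orders sum to 2 (valence 2) → 0 H
  atom 10: C, bond orders sum to 4 (valence 4) → 0 H
  atom 11: O, bond orders sum to 1 (valence 2) → 1 H
  atom 12: C, bond orders sum to 4 (valence 4) → 0 H
  atom 13: C, bond orders sum to 4 (valence 4) → 0 H
  atom 14: O, bond orders sum to 2 (valence 2) → 0 H
  atom 15: O, bond orders sum to 2 (valence 2) → 0 H
  atom 16: C, bond orders sum to 1 (valence 4) → 3 H
Total hydrogens: 10.

10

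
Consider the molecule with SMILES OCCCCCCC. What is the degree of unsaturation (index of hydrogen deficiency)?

Molecular formula: C7H16O.
DoU = (2C + 2 + N − H − X) / 2, where X is the halogen count and O/S are ignored.
    = (2·7 + 2 + 0 − 16 − 0) / 2 = 0 / 2 = 0.

0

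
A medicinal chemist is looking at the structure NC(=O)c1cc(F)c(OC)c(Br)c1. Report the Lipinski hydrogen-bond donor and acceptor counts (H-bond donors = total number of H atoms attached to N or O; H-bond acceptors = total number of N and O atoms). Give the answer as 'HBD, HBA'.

Donors: find every N or O and count the H atoms it carries.
  atom 1 (N): bond orders sum to 1 → 2 H
  atom 3 (O): bond orders sum to 2 → 0 H
  atom 9 (O): bond orders sum to 2 → 0 H
Lipinski HBD = 2.
Acceptors: N atoms = 1, O atoms = 2 → HBA = 3.

2, 3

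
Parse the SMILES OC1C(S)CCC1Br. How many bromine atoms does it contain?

1

Scan the SMILES for Br atoms (remember two-letter symbols like Cl and Br are single atoms).
Bromine count: 1.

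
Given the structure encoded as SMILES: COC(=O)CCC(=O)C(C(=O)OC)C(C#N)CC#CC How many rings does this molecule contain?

0

In SMILES, each pair of matching ring-closure digits denotes one ring-closing bond; the number of such bonds equals the number of independent rings.
Ring-closure bonds here: 0.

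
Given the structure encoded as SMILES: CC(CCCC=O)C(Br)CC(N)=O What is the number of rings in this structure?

In SMILES, each pair of matching ring-closure digits denotes one ring-closing bond; the number of such bonds equals the number of independent rings.
Ring-closure bonds here: 0.

0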